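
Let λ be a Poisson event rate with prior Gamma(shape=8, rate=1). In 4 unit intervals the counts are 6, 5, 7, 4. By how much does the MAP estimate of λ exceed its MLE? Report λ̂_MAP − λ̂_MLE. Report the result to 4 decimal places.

Σxᵢ = 22. Posterior is Gamma(30, 5); MAP = (30−1)/5 = 29/5 ≈ 5.80000.
MLE = x̄ = 22/4 ≈ 5.50000.
Difference = 29/5 − 22/4 = 3/10 ≈ 0.3000.

MAP − MLE = 0.3000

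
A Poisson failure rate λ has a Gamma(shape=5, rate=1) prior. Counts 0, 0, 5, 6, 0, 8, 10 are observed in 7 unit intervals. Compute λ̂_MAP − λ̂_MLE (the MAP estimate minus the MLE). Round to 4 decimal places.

Σxᵢ = 29. Posterior is Gamma(34, 8); MAP = (34−1)/8 = 33/8 ≈ 4.12500.
MLE = x̄ = 29/7 ≈ 4.14286.
Difference = 33/8 − 29/7 = -1/56 ≈ -0.0179.

MAP − MLE = -0.0179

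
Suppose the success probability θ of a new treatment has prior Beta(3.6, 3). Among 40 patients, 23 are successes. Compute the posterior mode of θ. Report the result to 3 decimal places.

θ̂_MAP = 0.574

Prior: Beta(3.6, 3).
Data: 23 successes in 40 trials. The binomial likelihood contributes θ^23(1−θ)^17, so the posterior is Beta(3.6+23, 3+17) = Beta(26.6, 20).
For Beta(a, b) with a, b > 1 the mode is (a−1)/(a+b−2) = 25.6/44.6 ≈ 0.574.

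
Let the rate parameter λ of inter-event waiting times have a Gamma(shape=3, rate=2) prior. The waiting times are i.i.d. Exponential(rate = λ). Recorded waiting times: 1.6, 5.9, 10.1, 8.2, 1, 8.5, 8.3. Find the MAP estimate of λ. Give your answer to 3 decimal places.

λ̂_MAP = 0.197

The Exponential(rate=λ) likelihood is ∝ λ^n e^(−λΣtᵢ). Here n = 7 and Σtᵢ = 1.6 + 5.9 + 10.1 + 8.2 + 1 + 8.5 + 8.3 = 43.6.
Posterior ∝ λ^2e^(−2λ) · λ^7e^(−43.6λ) = λ^9e^(−45.6λ), i.e. Gamma(10, 45.6).
Mode = (a−1)/b = 9/45.6 ≈ 0.197.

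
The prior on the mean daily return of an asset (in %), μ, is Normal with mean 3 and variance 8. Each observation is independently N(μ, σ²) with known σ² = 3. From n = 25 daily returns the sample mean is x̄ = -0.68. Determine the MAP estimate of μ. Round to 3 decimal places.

n = 25, x̄ = -0.68.
For a Normal prior and Normal likelihood with known variance, the posterior is Normal; its mode equals its mean, the precision-weighted average.
Prior precision 1/σ₀² = 1/8 = 0.125; data precision n/σ² = 25/3.
μ̂ = (0.125·3 + (25/3)·(-0.68)) / (0.125 + 25/3) = (-127/24)/(203/24) = -127/203 ≈ -0.626.

μ̂_MAP = -0.626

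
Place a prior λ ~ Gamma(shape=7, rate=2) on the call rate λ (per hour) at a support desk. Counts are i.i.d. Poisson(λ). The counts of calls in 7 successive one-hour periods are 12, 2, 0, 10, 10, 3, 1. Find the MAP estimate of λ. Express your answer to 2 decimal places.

Σxᵢ = 12+2+0+10+10+3+1 = 38, with n = 7.
Posterior ∝ λ^6e^(−2λ) · λ^38e^(−7λ) = λ^44e^(−9λ), i.e. Gamma(shape=45, rate=9).
The mode of a Gamma(a, b) with a ≥ 1 (shape–rate) is (a−1)/b = 44/9 ≈ 4.89.

λ̂_MAP = 4.89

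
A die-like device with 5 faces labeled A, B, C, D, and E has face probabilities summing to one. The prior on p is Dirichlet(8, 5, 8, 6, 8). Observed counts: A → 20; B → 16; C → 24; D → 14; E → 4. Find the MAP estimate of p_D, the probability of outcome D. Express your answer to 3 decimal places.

The posterior is Dirichlet(αᵢ + nᵢ) = Dirichlet(28, 21, 32, 20, 12).
For a Dirichlet(a₁,…,a_K) with all aᵢ > 1, the mode has j-th component (aⱼ − 1)/(Σaᵢ − K).
Here Σaᵢ = 113 and K = 5, so p_D = (20 − 1)/(113 − 5) = 19/108 ≈ 0.176.

MAP estimate of p_D = 0.176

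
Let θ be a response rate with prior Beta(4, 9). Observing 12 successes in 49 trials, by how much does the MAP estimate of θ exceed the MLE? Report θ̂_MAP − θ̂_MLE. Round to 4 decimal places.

MAP − MLE = 0.0051

Posterior is Beta(16, 46); MAP = (16−1)/(62−2) = 15/60 ≈ 0.25000.
MLE ignores the prior: θ̂_MLE = k/n = 12/49 ≈ 0.24490.
Difference = 15/60 − 12/49 = 1/196 ≈ 0.0051.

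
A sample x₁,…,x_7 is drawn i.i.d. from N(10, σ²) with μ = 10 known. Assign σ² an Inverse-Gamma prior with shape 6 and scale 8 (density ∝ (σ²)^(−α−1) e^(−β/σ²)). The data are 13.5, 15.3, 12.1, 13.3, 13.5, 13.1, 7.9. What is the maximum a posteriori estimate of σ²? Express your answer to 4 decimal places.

σ̂²_MAP = 4.6624

Sum of squared deviations about the known mean: SS = (13.5−10)² + (15.3−10)² + (12.1−10)² + (13.3−10)² + (13.5−10)² + (13.1−10)² + (7.9−10)² = 81.91.
The Normal likelihood contributes (σ²)^(−n/2) exp(−SS/(2σ²)), so the posterior is Inverse-Gamma(α + n/2, β + SS/2) = Inverse-Gamma(9.5, 48.955).
The mode of Inverse-Gamma(a, b) is b/(a+1) = 48.955/10.5 ≈ 4.6624.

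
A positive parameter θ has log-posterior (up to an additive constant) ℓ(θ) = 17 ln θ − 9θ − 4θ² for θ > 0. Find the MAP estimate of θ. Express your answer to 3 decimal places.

θ̂_MAP = 1.000

ℓ'(θ) = 17/θ − 9 − 8θ. Setting this to zero and multiplying by θ: 8θ² + 9θ − 17 = 0.
θ = (−9 + √(9² + 4·8·17)) / (2·8) = (−9 + √625) / 16 = (−9 + 25)/16 = 1.
ℓ''(θ) = −17/θ² − 8 < 0, confirming a maximum.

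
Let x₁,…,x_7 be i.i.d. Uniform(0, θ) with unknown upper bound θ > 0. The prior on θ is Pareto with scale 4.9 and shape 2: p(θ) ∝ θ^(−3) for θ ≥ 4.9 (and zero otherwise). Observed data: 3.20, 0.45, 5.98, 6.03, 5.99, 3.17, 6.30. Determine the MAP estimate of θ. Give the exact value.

θ̂_MAP = 6.30

The Uniform(0, θ) likelihood is θ^(−n) for θ ≥ max(xᵢ), zero otherwise. Here max(xᵢ) = 6.30.
Posterior ∝ θ^(−3) · θ^(−7) = θ^(−10) on θ ≥ max(4.9, 6.30) = 6.30.
This density is strictly decreasing in θ, so the posterior mode lies at the lower boundary of the support.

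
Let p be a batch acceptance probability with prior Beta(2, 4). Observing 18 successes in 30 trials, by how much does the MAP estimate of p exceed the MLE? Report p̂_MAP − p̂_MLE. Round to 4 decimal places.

Posterior is Beta(20, 16); MAP = (20−1)/(36−2) = 19/34 ≈ 0.55882.
MLE ignores the prior: p̂_MLE = k/n = 18/30 ≈ 0.60000.
Difference = 19/34 − 18/30 = -7/170 ≈ -0.0412.

MAP − MLE = -0.0412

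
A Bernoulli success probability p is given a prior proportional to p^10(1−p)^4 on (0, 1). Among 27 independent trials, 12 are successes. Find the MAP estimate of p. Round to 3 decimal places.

The prior density ∝ p^10(1−p)^4 is the kernel of Beta(11, 5).
Data: 12 successes in 27 trials. The binomial likelihood contributes p^12(1−p)^15, so the posterior is Beta(11+12, 5+15) = Beta(23, 20).
For Beta(a, b) with a, b > 1 the mode is (a−1)/(a+b−2) = 22/41 ≈ 0.537.

p̂_MAP = 0.537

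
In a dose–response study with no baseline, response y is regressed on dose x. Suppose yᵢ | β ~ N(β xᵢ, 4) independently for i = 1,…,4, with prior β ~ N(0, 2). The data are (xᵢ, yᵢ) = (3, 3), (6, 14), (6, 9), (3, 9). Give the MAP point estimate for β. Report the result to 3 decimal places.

log p(β | y) = −Σ(yᵢ − βxᵢ)²/(2·4) − β²/(2·2) + const.
Setting the derivative to zero: Σxᵢ(yᵢ − βxᵢ)/4 − β/2 = 0, so β = Σxᵢyᵢ / (Σxᵢ² + σ²/τ²).
Σxᵢyᵢ = 3·3 + 6·14 + 6·9 + 3·9 = 174; Σxᵢ² = 90; σ²/τ² = 2.
β̂_MAP = 174 / (90 + 2) = 174/92 ≈ 1.891.

β̂_MAP = 1.891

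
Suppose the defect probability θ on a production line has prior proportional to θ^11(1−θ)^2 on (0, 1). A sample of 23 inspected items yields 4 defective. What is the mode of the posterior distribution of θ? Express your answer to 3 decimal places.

The prior density ∝ θ^11(1−θ)^2 is the kernel of Beta(12, 3).
Data: 4 successes in 23 trials. The binomial likelihood contributes θ^4(1−θ)^19, so the posterior is Beta(12+4, 3+19) = Beta(16, 22).
For Beta(a, b) with a, b > 1 the mode is (a−1)/(a+b−2) = 15/36 ≈ 0.417.

θ̂_MAP = 0.417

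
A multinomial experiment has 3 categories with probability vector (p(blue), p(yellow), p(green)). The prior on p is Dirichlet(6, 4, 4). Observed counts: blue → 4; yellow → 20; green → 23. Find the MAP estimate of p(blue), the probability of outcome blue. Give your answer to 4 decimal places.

The posterior is Dirichlet(αᵢ + nᵢ) = Dirichlet(10, 24, 27).
For a Dirichlet(a₁,…,a_K) with all aᵢ > 1, the mode has j-th component (aⱼ − 1)/(Σaᵢ − K).
Here Σaᵢ = 61 and K = 3, so p(blue) = (10 − 1)/(61 − 3) = 9/58 ≈ 0.1552.

MAP estimate of p(blue) = 0.1552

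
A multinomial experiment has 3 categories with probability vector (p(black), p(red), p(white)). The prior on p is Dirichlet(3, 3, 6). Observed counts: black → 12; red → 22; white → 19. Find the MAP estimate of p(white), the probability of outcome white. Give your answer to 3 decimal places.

The posterior is Dirichlet(αᵢ + nᵢ) = Dirichlet(15, 25, 25).
For a Dirichlet(a₁,…,a_K) with all aᵢ > 1, the mode has j-th component (aⱼ − 1)/(Σaᵢ − K).
Here Σaᵢ = 65 and K = 3, so p(white) = (25 − 1)/(65 − 3) = 24/62 ≈ 0.387.

MAP estimate of p(white) = 0.387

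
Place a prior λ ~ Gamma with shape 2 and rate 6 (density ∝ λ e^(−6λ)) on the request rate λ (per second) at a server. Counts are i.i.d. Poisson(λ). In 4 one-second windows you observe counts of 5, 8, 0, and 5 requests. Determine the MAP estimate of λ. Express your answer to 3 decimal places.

λ̂_MAP = 1.900

Σxᵢ = 5+8+0+5 = 18, with n = 4.
Posterior ∝ λe^(−6λ) · λ^18e^(−4λ) = λ^19e^(−10λ), i.e. Gamma(shape=20, rate=10).
The mode of a Gamma(a, b) with a ≥ 1 (shape–rate) is (a−1)/b = 19/10 ≈ 1.900.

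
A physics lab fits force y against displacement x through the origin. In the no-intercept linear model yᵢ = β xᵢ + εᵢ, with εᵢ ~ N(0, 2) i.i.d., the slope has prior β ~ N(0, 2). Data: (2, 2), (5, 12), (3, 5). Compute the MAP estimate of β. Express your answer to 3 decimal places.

log p(β | y) = −Σ(yᵢ − βxᵢ)²/(2·2) − β²/(2·2) + const.
Setting the derivative to zero: Σxᵢ(yᵢ − βxᵢ)/2 − β/2 = 0, so β = Σxᵢyᵢ / (Σxᵢ² + σ²/τ²).
Σxᵢyᵢ = 2·2 + 5·12 + 3·5 = 79; Σxᵢ² = 38; σ²/τ² = 1.
β̂_MAP = 79 / (38 + 1) = 79/39 ≈ 2.026.

β̂_MAP = 2.026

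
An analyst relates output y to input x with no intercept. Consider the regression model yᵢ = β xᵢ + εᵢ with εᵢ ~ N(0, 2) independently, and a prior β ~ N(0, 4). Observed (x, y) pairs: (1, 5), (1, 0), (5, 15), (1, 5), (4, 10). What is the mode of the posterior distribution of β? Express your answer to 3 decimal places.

β̂_MAP = 2.809

log p(β | y) = −Σ(yᵢ − βxᵢ)²/(2·2) − β²/(2·4) + const.
Setting the derivative to zero: Σxᵢ(yᵢ − βxᵢ)/2 − β/4 = 0, so β = Σxᵢyᵢ / (Σxᵢ² + σ²/τ²).
Σxᵢyᵢ = 1·5 + 1·0 + 5·15 + 1·5 + 4·10 = 125; Σxᵢ² = 44; σ²/τ² = 0.5.
β̂_MAP = 125 / (44 + 0.5) = 125/44.5 ≈ 2.809.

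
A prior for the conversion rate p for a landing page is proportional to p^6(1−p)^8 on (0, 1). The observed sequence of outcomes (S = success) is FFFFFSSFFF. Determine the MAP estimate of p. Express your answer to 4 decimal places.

p̂_MAP = 0.3333

The prior density ∝ p^6(1−p)^8 is the kernel of Beta(7, 9).
Data: 2 successes in 10 trials (from the sequence). The binomial likelihood contributes p^2(1−p)^8, so the posterior is Beta(7+2, 9+8) = Beta(9, 17).
For Beta(a, b) with a, b > 1 the mode is (a−1)/(a+b−2) = 8/24 ≈ 0.3333.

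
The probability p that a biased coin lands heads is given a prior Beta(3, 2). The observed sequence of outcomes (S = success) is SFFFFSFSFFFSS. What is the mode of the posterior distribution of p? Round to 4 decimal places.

Prior: Beta(3, 2).
Data: 5 successes in 13 trials (from the sequence). The binomial likelihood contributes p^5(1−p)^8, so the posterior is Beta(3+5, 2+8) = Beta(8, 10).
For Beta(a, b) with a, b > 1 the mode is (a−1)/(a+b−2) = 7/16 ≈ 0.4375.

p̂_MAP = 0.4375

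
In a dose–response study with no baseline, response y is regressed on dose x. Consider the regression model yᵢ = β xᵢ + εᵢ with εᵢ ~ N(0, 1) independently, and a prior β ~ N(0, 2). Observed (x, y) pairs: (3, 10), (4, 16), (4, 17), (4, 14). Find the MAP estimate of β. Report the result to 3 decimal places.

β̂_MAP = 3.791

log p(β | y) = −Σ(yᵢ − βxᵢ)²/(2·1) − β²/(2·2) + const.
Setting the derivative to zero: Σxᵢ(yᵢ − βxᵢ)/1 − β/2 = 0, so β = Σxᵢyᵢ / (Σxᵢ² + σ²/τ²).
Σxᵢyᵢ = 3·10 + 4·16 + 4·17 + 4·14 = 218; Σxᵢ² = 57; σ²/τ² = 0.5.
β̂_MAP = 218 / (57 + 0.5) = 218/57.5 ≈ 3.791.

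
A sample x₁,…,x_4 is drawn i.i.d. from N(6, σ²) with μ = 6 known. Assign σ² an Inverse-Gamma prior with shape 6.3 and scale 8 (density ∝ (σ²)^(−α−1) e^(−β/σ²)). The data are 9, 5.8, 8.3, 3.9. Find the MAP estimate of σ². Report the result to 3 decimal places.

σ̂²_MAP = 1.868

Sum of squared deviations about the known mean: SS = (9−6)² + (5.8−6)² + (8.3−6)² + (3.9−6)² = 18.74.
The Normal likelihood contributes (σ²)^(−n/2) exp(−SS/(2σ²)), so the posterior is Inverse-Gamma(α + n/2, β + SS/2) = Inverse-Gamma(8.3, 17.37).
The mode of Inverse-Gamma(a, b) is b/(a+1) = 17.37/9.3 ≈ 1.868.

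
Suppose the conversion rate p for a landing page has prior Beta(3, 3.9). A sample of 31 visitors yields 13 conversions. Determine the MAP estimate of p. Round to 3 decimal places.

p̂_MAP = 0.418

Prior: Beta(3, 3.9).
Data: 13 successes in 31 trials. The binomial likelihood contributes p^13(1−p)^18, so the posterior is Beta(3+13, 3.9+18) = Beta(16, 21.9).
For Beta(a, b) with a, b > 1 the mode is (a−1)/(a+b−2) = 15/35.9 ≈ 0.418.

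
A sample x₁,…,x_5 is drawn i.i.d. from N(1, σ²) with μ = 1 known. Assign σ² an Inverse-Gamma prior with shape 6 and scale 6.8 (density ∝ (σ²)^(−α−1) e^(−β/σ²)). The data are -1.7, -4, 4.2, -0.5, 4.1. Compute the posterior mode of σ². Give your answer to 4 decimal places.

Sum of squared deviations about the known mean: SS = (-1.7−1)² + (-4−1)² + (4.2−1)² + (-0.5−1)² + (4.1−1)² = 54.39.
The Normal likelihood contributes (σ²)^(−n/2) exp(−SS/(2σ²)), so the posterior is Inverse-Gamma(α + n/2, β + SS/2) = Inverse-Gamma(8.5, 33.995).
The mode of Inverse-Gamma(a, b) is b/(a+1) = 33.995/9.5 ≈ 3.5784.

σ̂²_MAP = 3.5784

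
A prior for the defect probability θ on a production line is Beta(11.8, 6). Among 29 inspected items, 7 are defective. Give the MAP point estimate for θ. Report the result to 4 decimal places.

θ̂_MAP = 0.3973

Prior: Beta(11.8, 6).
Data: 7 successes in 29 trials. The binomial likelihood contributes θ^7(1−θ)^22, so the posterior is Beta(11.8+7, 6+22) = Beta(18.8, 28).
For Beta(a, b) with a, b > 1 the mode is (a−1)/(a+b−2) = 17.8/44.8 ≈ 0.3973.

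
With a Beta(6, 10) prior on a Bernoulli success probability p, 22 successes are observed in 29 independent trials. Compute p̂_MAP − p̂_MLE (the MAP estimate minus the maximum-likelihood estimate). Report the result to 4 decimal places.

MAP − MLE = -0.1307

Posterior is Beta(28, 17); MAP = (28−1)/(45−2) = 27/43 ≈ 0.62791.
MLE ignores the prior: p̂_MLE = k/n = 22/29 ≈ 0.75862.
Difference = 27/43 − 22/29 = -163/1247 ≈ -0.1307.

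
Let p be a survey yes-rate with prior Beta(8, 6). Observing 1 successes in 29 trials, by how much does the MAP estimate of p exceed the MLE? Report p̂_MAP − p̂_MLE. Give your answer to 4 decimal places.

MAP − MLE = 0.1606

Posterior is Beta(9, 34); MAP = (9−1)/(43−2) = 8/41 ≈ 0.19512.
MLE ignores the prior: p̂_MLE = k/n = 1/29 ≈ 0.03448.
Difference = 8/41 − 1/29 = 191/1189 ≈ 0.1606.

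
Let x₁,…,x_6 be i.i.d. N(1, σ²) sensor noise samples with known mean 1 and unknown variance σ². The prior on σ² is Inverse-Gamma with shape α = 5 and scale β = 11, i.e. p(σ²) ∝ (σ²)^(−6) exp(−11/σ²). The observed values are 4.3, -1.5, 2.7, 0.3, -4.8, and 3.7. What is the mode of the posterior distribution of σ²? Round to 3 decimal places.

Sum of squared deviations about the known mean: SS = (4.3−1)² + (-1.5−1)² + (2.7−1)² + (0.3−1)² + (-4.8−1)² + (3.7−1)² = 61.45.
The Normal likelihood contributes (σ²)^(−n/2) exp(−SS/(2σ²)), so the posterior is Inverse-Gamma(α + n/2, β + SS/2) = Inverse-Gamma(8, 41.725).
The mode of Inverse-Gamma(a, b) is b/(a+1) = 41.725/9 ≈ 4.636.

σ̂²_MAP = 4.636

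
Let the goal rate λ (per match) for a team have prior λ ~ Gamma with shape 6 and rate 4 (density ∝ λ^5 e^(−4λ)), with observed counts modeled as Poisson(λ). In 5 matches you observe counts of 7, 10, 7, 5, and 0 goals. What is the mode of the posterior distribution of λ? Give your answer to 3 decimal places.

Σxᵢ = 7+10+7+5+0 = 29, with n = 5.
Posterior ∝ λ^5e^(−4λ) · λ^29e^(−5λ) = λ^34e^(−9λ), i.e. Gamma(shape=35, rate=9).
The mode of a Gamma(a, b) with a ≥ 1 (shape–rate) is (a−1)/b = 34/9 ≈ 3.778.

λ̂_MAP = 3.778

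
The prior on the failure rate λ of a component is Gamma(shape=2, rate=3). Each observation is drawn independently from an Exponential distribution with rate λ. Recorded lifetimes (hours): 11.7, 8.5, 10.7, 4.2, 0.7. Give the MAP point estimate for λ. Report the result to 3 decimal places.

λ̂_MAP = 0.155

The Exponential(rate=λ) likelihood is ∝ λ^n e^(−λΣtᵢ). Here n = 5 and Σtᵢ = 11.7 + 8.5 + 10.7 + 4.2 + 0.7 = 35.8.
Posterior ∝ λe^(−3λ) · λ^5e^(−35.8λ) = λ^6e^(−38.8λ), i.e. Gamma(7, 38.8).
Mode = (a−1)/b = 6/38.8 ≈ 0.155.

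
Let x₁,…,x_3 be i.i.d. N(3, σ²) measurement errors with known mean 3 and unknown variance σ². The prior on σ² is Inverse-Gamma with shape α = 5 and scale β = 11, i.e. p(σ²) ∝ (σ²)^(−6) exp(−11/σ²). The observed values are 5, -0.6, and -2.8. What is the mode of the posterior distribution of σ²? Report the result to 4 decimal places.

Sum of squared deviations about the known mean: SS = (5−3)² + (-0.6−3)² + (-2.8−3)² = 50.6.
The Normal likelihood contributes (σ²)^(−n/2) exp(−SS/(2σ²)), so the posterior is Inverse-Gamma(α + n/2, β + SS/2) = Inverse-Gamma(6.5, 36.3).
The mode of Inverse-Gamma(a, b) is b/(a+1) = 36.3/7.5 ≈ 4.8400.

σ̂²_MAP = 4.8400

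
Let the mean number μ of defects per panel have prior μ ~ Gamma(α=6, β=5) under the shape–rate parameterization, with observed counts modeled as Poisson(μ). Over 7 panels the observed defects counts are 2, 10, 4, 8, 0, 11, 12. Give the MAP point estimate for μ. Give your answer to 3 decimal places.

μ̂_MAP = 4.333

Σxᵢ = 2+10+4+8+0+11+12 = 47, with n = 7.
Posterior ∝ μ^5e^(−5μ) · μ^47e^(−7μ) = μ^52e^(−12μ), i.e. Gamma(shape=53, rate=12).
The mode of a Gamma(a, b) with a ≥ 1 (shape–rate) is (a−1)/b = 52/12 ≈ 4.333.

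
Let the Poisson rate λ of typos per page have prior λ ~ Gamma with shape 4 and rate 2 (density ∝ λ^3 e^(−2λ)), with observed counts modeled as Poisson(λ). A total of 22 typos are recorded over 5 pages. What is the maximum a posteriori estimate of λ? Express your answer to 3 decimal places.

λ̂_MAP = 3.571

Σxᵢ = 22, n = 5.
Posterior ∝ λ^3e^(−2λ) · λ^22e^(−5λ) = λ^25e^(−7λ), i.e. Gamma(shape=26, rate=7).
The mode of a Gamma(a, b) with a ≥ 1 (shape–rate) is (a−1)/b = 25/7 ≈ 3.571.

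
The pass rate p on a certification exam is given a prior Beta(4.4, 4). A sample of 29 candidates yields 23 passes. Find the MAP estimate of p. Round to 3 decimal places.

p̂_MAP = 0.746

Prior: Beta(4.4, 4).
Data: 23 successes in 29 trials. The binomial likelihood contributes p^23(1−p)^6, so the posterior is Beta(4.4+23, 4+6) = Beta(27.4, 10).
For Beta(a, b) with a, b > 1 the mode is (a−1)/(a+b−2) = 26.4/35.4 ≈ 0.746.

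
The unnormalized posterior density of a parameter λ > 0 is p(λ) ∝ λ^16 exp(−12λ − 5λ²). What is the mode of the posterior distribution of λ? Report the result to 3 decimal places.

λ̂_MAP = 0.800

ℓ'(λ) = 16/λ − 12 − 10λ. Setting this to zero and multiplying by λ: 10λ² + 12λ − 16 = 0.
λ = (−12 + √(12² + 4·10·16)) / (2·10) = (−12 + √784) / 20 = (−12 + 28)/20 = 4/5.
ℓ''(λ) = −16/λ² − 10 < 0, confirming a maximum.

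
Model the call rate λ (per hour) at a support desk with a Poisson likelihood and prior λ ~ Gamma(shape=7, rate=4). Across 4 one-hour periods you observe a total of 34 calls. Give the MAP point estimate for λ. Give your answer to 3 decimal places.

λ̂_MAP = 5.000

Σxᵢ = 34, n = 4.
Posterior ∝ λ^6e^(−4λ) · λ^34e^(−4λ) = λ^40e^(−8λ), i.e. Gamma(shape=41, rate=8).
The mode of a Gamma(a, b) with a ≥ 1 (shape–rate) is (a−1)/b = 40/8 ≈ 5.000.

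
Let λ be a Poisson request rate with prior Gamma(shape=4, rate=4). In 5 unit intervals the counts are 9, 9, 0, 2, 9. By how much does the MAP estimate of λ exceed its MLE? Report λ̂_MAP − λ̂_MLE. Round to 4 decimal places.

MAP − MLE = -2.2444

Σxᵢ = 29. Posterior is Gamma(33, 9); MAP = (33−1)/9 = 32/9 ≈ 3.55556.
MLE = x̄ = 29/5 ≈ 5.80000.
Difference = 32/9 − 29/5 = -101/45 ≈ -2.2444.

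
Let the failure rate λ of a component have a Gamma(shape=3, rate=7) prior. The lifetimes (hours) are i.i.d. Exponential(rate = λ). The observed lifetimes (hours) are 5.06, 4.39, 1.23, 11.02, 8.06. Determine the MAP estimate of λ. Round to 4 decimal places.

λ̂_MAP = 0.1904

The Exponential(rate=λ) likelihood is ∝ λ^n e^(−λΣtᵢ). Here n = 5 and Σtᵢ = 5.06 + 4.39 + 1.23 + 11.02 + 8.06 = 29.76.
Posterior ∝ λ^2e^(−7λ) · λ^5e^(−29.76λ) = λ^7e^(−36.76λ), i.e. Gamma(8, 36.76).
Mode = (a−1)/b = 7/36.76 ≈ 0.1904.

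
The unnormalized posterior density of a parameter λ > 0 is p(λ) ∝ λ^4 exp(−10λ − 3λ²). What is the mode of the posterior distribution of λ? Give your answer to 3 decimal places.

λ̂_MAP = 0.333

ℓ'(λ) = 4/λ − 10 − 6λ. Setting this to zero and multiplying by λ: 6λ² + 10λ − 4 = 0.
λ = (−10 + √(10² + 4·6·4)) / (2·6) = (−10 + √196) / 12 = (−10 + 14)/12 = 1/3.
ℓ''(λ) = −4/λ² − 6 < 0, confirming a maximum.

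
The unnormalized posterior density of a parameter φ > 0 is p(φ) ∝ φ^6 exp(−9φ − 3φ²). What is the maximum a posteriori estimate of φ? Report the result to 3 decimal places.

ℓ'(φ) = 6/φ − 9 − 6φ. Setting this to zero and multiplying by φ: 6φ² + 9φ − 6 = 0.
φ = (−9 + √(9² + 4·6·6)) / (2·6) = (−9 + √225) / 12 = (−9 + 15)/12 = 1/2.
ℓ''(φ) = −6/φ² − 6 < 0, confirming a maximum.

φ̂_MAP = 0.500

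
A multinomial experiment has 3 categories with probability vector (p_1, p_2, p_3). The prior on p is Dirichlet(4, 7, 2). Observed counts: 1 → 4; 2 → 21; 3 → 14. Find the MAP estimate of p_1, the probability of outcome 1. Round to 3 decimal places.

The posterior is Dirichlet(αᵢ + nᵢ) = Dirichlet(8, 28, 16).
For a Dirichlet(a₁,…,a_K) with all aᵢ > 1, the mode has j-th component (aⱼ − 1)/(Σaᵢ − K).
Here Σaᵢ = 52 and K = 3, so p_1 = (8 − 1)/(52 − 3) = 7/49 ≈ 0.143.

MAP estimate: 0.143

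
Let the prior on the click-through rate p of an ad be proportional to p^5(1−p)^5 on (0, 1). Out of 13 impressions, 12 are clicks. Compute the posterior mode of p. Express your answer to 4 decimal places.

The prior density ∝ p^5(1−p)^5 is the kernel of Beta(6, 6).
Data: 12 successes in 13 trials. The binomial likelihood contributes p^12(1−p)^1, so the posterior is Beta(6+12, 6+1) = Beta(18, 7).
For Beta(a, b) with a, b > 1 the mode is (a−1)/(a+b−2) = 17/23 ≈ 0.7391.

p̂_MAP = 0.7391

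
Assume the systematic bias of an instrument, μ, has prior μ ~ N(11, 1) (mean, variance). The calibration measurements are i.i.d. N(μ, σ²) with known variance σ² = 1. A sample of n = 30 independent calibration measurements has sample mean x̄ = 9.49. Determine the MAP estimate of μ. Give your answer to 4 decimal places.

μ̂_MAP = 9.5387

n = 30, x̄ = 9.49.
For a Normal prior and Normal likelihood with known variance, the posterior is Normal; its mode equals its mean, the precision-weighted average.
Prior precision 1/σ₀² = 1/1 = 1; data precision n/σ² = 30/1 = 30.
μ̂ = (1·11 + 30·9.49) / (1 + 30) = 295.7/31 = 2957/310 ≈ 9.5387.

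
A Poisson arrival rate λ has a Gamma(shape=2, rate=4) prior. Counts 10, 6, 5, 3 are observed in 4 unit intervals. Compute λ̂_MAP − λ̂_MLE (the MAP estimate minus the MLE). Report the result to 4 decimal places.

Σxᵢ = 24. Posterior is Gamma(26, 8); MAP = (26−1)/8 = 25/8 ≈ 3.12500.
MLE = x̄ = 24/4 ≈ 6.00000.
Difference = 25/8 − 24/4 = -23/8 ≈ -2.8750.

MAP − MLE = -2.8750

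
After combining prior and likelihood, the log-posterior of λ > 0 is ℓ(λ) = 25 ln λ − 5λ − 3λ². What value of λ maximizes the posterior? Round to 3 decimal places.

λ̂_MAP = 1.667

ℓ'(λ) = 25/λ − 5 − 6λ. Setting this to zero and multiplying by λ: 6λ² + 5λ − 25 = 0.
λ = (−5 + √(5² + 4·6·25)) / (2·6) = (−5 + √625) / 12 = (−5 + 25)/12 = 5/3.
ℓ''(λ) = −25/λ² − 6 < 0, confirming a maximum.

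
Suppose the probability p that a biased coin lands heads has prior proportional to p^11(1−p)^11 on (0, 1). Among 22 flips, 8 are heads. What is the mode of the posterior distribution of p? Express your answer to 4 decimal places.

p̂_MAP = 0.4318

The prior density ∝ p^11(1−p)^11 is the kernel of Beta(12, 12).
Data: 8 successes in 22 trials. The binomial likelihood contributes p^8(1−p)^14, so the posterior is Beta(12+8, 12+14) = Beta(20, 26).
For Beta(a, b) with a, b > 1 the mode is (a−1)/(a+b−2) = 19/44 ≈ 0.4318.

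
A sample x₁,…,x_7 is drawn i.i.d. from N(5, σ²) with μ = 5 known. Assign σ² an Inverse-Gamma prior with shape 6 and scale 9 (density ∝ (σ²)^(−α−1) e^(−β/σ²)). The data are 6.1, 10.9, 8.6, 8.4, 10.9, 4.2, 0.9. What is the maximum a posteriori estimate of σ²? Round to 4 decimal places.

σ̂²_MAP = 6.2286

Sum of squared deviations about the known mean: SS = (6.1−5)² + (10.9−5)² + (8.6−5)² + (8.4−5)² + (10.9−5)² + (4.2−5)² + (0.9−5)² = 112.8.
The Normal likelihood contributes (σ²)^(−n/2) exp(−SS/(2σ²)), so the posterior is Inverse-Gamma(α + n/2, β + SS/2) = Inverse-Gamma(9.5, 65.4).
The mode of Inverse-Gamma(a, b) is b/(a+1) = 65.4/10.5 ≈ 6.2286.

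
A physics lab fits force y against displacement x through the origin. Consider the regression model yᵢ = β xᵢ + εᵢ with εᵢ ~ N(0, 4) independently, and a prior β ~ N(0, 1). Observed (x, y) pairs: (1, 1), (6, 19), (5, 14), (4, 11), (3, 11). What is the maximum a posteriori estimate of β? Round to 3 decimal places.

β̂_MAP = 2.879

log p(β | y) = −Σ(yᵢ − βxᵢ)²/(2·4) − β²/(2·1) + const.
Setting the derivative to zero: Σxᵢ(yᵢ − βxᵢ)/4 − β/1 = 0, so β = Σxᵢyᵢ / (Σxᵢ² + σ²/τ²).
Σxᵢyᵢ = 1·1 + 6·19 + 5·14 + 4·11 + 3·11 = 262; Σxᵢ² = 87; σ²/τ² = 4.
β̂_MAP = 262 / (87 + 4) = 262/91 ≈ 2.879.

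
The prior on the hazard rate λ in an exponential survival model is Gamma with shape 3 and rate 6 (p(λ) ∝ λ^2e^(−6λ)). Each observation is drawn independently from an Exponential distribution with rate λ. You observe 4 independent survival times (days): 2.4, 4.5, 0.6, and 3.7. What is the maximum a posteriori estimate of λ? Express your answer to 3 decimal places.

λ̂_MAP = 0.349

The Exponential(rate=λ) likelihood is ∝ λ^n e^(−λΣtᵢ). Here n = 4 and Σtᵢ = 2.4 + 4.5 + 0.6 + 3.7 = 11.2.
Posterior ∝ λ^2e^(−6λ) · λ^4e^(−11.2λ) = λ^6e^(−17.2λ), i.e. Gamma(7, 17.2).
Mode = (a−1)/b = 6/17.2 ≈ 0.349.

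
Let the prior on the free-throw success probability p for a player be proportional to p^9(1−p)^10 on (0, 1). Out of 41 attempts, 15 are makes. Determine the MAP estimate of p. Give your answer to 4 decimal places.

The prior density ∝ p^9(1−p)^10 is the kernel of Beta(10, 11).
Data: 15 successes in 41 trials. The binomial likelihood contributes p^15(1−p)^26, so the posterior is Beta(10+15, 11+26) = Beta(25, 37).
For Beta(a, b) with a, b > 1 the mode is (a−1)/(a+b−2) = 24/60 ≈ 0.4000.

p̂_MAP = 0.4000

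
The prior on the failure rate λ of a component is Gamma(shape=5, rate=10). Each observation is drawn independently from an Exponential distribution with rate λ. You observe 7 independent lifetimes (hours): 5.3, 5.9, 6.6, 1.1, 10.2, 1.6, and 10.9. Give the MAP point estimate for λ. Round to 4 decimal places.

The Exponential(rate=λ) likelihood is ∝ λ^n e^(−λΣtᵢ). Here n = 7 and Σtᵢ = 5.3 + 5.9 + 6.6 + 1.1 + 10.2 + 1.6 + 10.9 = 41.6.
Posterior ∝ λ^4e^(−10λ) · λ^7e^(−41.6λ) = λ^11e^(−51.6λ), i.e. Gamma(12, 51.6).
Mode = (a−1)/b = 11/51.6 ≈ 0.2132.

λ̂_MAP = 0.2132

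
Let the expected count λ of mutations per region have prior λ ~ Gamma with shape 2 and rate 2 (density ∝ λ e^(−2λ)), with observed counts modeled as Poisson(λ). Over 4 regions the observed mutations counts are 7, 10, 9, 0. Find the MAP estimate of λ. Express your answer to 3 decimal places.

λ̂_MAP = 4.500

Σxᵢ = 7+10+9+0 = 26, with n = 4.
Posterior ∝ λe^(−2λ) · λ^26e^(−4λ) = λ^27e^(−6λ), i.e. Gamma(shape=28, rate=6).
The mode of a Gamma(a, b) with a ≥ 1 (shape–rate) is (a−1)/b = 27/6 ≈ 4.500.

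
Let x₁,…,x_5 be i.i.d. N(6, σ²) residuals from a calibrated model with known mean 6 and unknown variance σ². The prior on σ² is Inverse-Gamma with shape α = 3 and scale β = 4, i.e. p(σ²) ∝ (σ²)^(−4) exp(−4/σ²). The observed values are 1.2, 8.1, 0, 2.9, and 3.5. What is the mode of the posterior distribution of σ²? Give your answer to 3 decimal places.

σ̂²_MAP = 6.716

Sum of squared deviations about the known mean: SS = (1.2−6)² + (8.1−6)² + (0−6)² + (2.9−6)² + (3.5−6)² = 79.31.
The Normal likelihood contributes (σ²)^(−n/2) exp(−SS/(2σ²)), so the posterior is Inverse-Gamma(α + n/2, β + SS/2) = Inverse-Gamma(5.5, 43.655).
The mode of Inverse-Gamma(a, b) is b/(a+1) = 43.655/6.5 ≈ 6.716.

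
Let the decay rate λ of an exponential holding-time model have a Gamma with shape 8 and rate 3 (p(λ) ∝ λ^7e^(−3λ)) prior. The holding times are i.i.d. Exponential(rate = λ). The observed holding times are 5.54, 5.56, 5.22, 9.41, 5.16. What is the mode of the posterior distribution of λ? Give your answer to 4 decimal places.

λ̂_MAP = 0.3541

The Exponential(rate=λ) likelihood is ∝ λ^n e^(−λΣtᵢ). Here n = 5 and Σtᵢ = 5.54 + 5.56 + 5.22 + 9.41 + 5.16 = 30.89.
Posterior ∝ λ^7e^(−3λ) · λ^5e^(−30.89λ) = λ^12e^(−33.89λ), i.e. Gamma(13, 33.89).
Mode = (a−1)/b = 12/33.89 ≈ 0.3541.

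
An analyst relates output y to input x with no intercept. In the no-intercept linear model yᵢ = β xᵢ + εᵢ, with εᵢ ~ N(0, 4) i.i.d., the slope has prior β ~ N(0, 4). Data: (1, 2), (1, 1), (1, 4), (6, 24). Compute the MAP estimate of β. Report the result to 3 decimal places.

log p(β | y) = −Σ(yᵢ − βxᵢ)²/(2·4) − β²/(2·4) + const.
Setting the derivative to zero: Σxᵢ(yᵢ − βxᵢ)/4 − β/4 = 0, so β = Σxᵢyᵢ / (Σxᵢ² + σ²/τ²).
Σxᵢyᵢ = 1·2 + 1·1 + 1·4 + 6·24 = 151; Σxᵢ² = 39; σ²/τ² = 1.
β̂_MAP = 151 / (39 + 1) = 151/40 ≈ 3.775.

β̂_MAP = 3.775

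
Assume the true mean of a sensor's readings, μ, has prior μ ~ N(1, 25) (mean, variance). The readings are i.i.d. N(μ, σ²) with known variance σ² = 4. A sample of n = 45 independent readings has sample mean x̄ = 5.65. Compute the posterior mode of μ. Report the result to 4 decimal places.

μ̂_MAP = 5.6335

n = 45, x̄ = 5.65.
For a Normal prior and Normal likelihood with known variance, the posterior is Normal; its mode equals its mean, the precision-weighted average.
Prior precision 1/σ₀² = 1/25 = 0.04; data precision n/σ² = 45/4 = 11.25.
μ̂ = (0.04·1 + 11.25·5.65) / (0.04 + 11.25) = 63.6025/11.29 = 25441/4516 ≈ 5.6335.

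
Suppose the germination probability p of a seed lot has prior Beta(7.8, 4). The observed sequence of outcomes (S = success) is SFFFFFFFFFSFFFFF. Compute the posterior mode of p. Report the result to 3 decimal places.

p̂_MAP = 0.341

Prior: Beta(7.8, 4).
Data: 2 successes in 16 trials (from the sequence). The binomial likelihood contributes p^2(1−p)^14, so the posterior is Beta(7.8+2, 4+14) = Beta(9.8, 18).
For Beta(a, b) with a, b > 1 the mode is (a−1)/(a+b−2) = 8.8/25.8 ≈ 0.341.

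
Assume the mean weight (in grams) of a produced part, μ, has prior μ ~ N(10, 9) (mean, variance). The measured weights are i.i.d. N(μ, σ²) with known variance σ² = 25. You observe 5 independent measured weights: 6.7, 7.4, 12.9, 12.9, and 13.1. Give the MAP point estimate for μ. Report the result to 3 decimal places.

μ̂_MAP = 10.386

n = 5; x̄ = (6.7 + 7.4 + 12.9 + 12.9 + 13.1)/5 = 53/5 = 10.6.
For a Normal prior and Normal likelihood with known variance, the posterior is Normal; its mode equals its mean, the precision-weighted average.
Prior precision 1/σ₀² = 1/9; data precision n/σ² = 5/25 = 0.2.
μ̂ = ((1/9)·10 + 0.2·10.6) / (1/9 + 0.2) = (727/225)/(14/45) = 727/70 ≈ 10.386.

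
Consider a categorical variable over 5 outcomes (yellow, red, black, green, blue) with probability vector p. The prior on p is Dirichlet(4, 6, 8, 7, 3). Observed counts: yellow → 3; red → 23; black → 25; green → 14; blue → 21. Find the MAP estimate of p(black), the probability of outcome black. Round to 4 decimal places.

The posterior is Dirichlet(αᵢ + nᵢ) = Dirichlet(7, 29, 33, 21, 24).
For a Dirichlet(a₁,…,a_K) with all aᵢ > 1, the mode has j-th component (aⱼ − 1)/(Σaᵢ − K).
Here Σaᵢ = 114 and K = 5, so p(black) = (33 − 1)/(114 − 5) = 32/109 ≈ 0.2936.

MAP estimate of p(black) = 0.2936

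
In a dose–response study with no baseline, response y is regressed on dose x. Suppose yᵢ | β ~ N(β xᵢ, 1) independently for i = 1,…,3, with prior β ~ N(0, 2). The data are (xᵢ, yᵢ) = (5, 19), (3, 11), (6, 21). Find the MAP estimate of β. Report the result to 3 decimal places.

log p(β | y) = −Σ(yᵢ − βxᵢ)²/(2·1) − β²/(2·2) + const.
Setting the derivative to zero: Σxᵢ(yᵢ − βxᵢ)/1 − β/2 = 0, so β = Σxᵢyᵢ / (Σxᵢ² + σ²/τ²).
Σxᵢyᵢ = 5·19 + 3·11 + 6·21 = 254; Σxᵢ² = 70; σ²/τ² = 0.5.
β̂_MAP = 254 / (70 + 0.5) = 254/70.5 ≈ 3.603.

β̂_MAP = 3.603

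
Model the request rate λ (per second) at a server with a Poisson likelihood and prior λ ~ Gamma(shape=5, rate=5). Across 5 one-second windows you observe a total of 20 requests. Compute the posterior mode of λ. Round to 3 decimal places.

Σxᵢ = 20, n = 5.
Posterior ∝ λ^4e^(−5λ) · λ^20e^(−5λ) = λ^24e^(−10λ), i.e. Gamma(shape=25, rate=10).
The mode of a Gamma(a, b) with a ≥ 1 (shape–rate) is (a−1)/b = 24/10 ≈ 2.400.

λ̂_MAP = 2.400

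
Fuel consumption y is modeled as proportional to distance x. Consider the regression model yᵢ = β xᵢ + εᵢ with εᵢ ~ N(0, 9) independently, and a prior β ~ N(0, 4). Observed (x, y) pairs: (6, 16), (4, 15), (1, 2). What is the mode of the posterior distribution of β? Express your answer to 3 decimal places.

log p(β | y) = −Σ(yᵢ − βxᵢ)²/(2·9) − β²/(2·4) + const.
Setting the derivative to zero: Σxᵢ(yᵢ − βxᵢ)/9 − β/4 = 0, so β = Σxᵢyᵢ / (Σxᵢ² + σ²/τ²).
Σxᵢyᵢ = 6·16 + 4·15 + 1·2 = 158; Σxᵢ² = 53; σ²/τ² = 2.25.
β̂_MAP = 158 / (53 + 2.25) = 158/55.25 ≈ 2.860.

β̂_MAP = 2.860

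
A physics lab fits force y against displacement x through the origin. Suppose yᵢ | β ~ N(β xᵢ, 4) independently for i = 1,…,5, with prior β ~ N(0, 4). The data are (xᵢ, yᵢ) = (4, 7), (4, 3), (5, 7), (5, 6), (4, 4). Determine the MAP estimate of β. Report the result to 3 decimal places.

β̂_MAP = 1.222

log p(β | y) = −Σ(yᵢ − βxᵢ)²/(2·4) − β²/(2·4) + const.
Setting the derivative to zero: Σxᵢ(yᵢ − βxᵢ)/4 − β/4 = 0, so β = Σxᵢyᵢ / (Σxᵢ² + σ²/τ²).
Σxᵢyᵢ = 4·7 + 4·3 + 5·7 + 5·6 + 4·4 = 121; Σxᵢ² = 98; σ²/τ² = 1.
β̂_MAP = 121 / (98 + 1) = 121/99 ≈ 1.222.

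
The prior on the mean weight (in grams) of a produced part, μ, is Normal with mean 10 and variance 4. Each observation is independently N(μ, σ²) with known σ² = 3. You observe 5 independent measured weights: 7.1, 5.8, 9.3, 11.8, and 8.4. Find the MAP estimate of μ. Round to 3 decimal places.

n = 5; x̄ = (7.1 + 5.8 + 9.3 + 11.8 + 8.4)/5 = 42.4/5 = 8.48.
For a Normal prior and Normal likelihood with known variance, the posterior is Normal; its mode equals its mean, the precision-weighted average.
Prior precision 1/σ₀² = 1/4 = 0.25; data precision n/σ² = 5/3.
μ̂ = (0.25·10 + (5/3)·8.48) / (0.25 + 5/3) = (499/30)/(23/12) = 998/115 ≈ 8.678.

μ̂_MAP = 8.678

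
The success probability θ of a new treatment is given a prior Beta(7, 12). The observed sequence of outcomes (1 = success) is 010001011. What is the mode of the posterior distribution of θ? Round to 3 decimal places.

Prior: Beta(7, 12).
Data: 4 successes in 9 trials (from the sequence). The binomial likelihood contributes θ^4(1−θ)^5, so the posterior is Beta(7+4, 12+5) = Beta(11, 17).
For Beta(a, b) with a, b > 1 the mode is (a−1)/(a+b−2) = 10/26 ≈ 0.385.

θ̂_MAP = 0.385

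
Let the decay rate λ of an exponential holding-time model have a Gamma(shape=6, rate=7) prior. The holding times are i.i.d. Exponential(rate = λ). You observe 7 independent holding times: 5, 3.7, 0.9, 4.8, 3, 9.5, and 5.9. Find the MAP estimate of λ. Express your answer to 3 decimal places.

λ̂_MAP = 0.302

The Exponential(rate=λ) likelihood is ∝ λ^n e^(−λΣtᵢ). Here n = 7 and Σtᵢ = 5 + 3.7 + 0.9 + 4.8 + 3 + 9.5 + 5.9 = 32.8.
Posterior ∝ λ^5e^(−7λ) · λ^7e^(−32.8λ) = λ^12e^(−39.8λ), i.e. Gamma(13, 39.8).
Mode = (a−1)/b = 12/39.8 ≈ 0.302.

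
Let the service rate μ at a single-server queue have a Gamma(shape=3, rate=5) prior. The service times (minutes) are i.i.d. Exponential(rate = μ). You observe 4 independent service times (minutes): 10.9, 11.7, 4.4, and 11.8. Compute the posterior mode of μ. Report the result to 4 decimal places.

The Exponential(rate=μ) likelihood is ∝ μ^n e^(−μΣtᵢ). Here n = 4 and Σtᵢ = 10.9 + 11.7 + 4.4 + 11.8 = 38.8.
Posterior ∝ μ^2e^(−5μ) · μ^4e^(−38.8μ) = μ^6e^(−43.8μ), i.e. Gamma(7, 43.8).
Mode = (a−1)/b = 6/43.8 ≈ 0.1370.

μ̂_MAP = 0.1370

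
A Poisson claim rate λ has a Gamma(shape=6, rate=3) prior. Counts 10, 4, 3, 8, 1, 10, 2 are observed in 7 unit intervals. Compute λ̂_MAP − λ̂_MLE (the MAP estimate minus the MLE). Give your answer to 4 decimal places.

MAP − MLE = -1.1286

Σxᵢ = 38. Posterior is Gamma(44, 10); MAP = (44−1)/10 = 43/10 ≈ 4.30000.
MLE = x̄ = 38/7 ≈ 5.42857.
Difference = 43/10 − 38/7 = -79/70 ≈ -1.1286.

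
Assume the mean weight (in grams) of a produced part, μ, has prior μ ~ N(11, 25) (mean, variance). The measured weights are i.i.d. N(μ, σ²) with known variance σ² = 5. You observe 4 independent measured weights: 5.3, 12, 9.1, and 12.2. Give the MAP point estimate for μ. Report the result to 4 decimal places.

n = 4; x̄ = (5.3 + 12 + 9.1 + 12.2)/4 = 38.6/4 = 9.65.
For a Normal prior and Normal likelihood with known variance, the posterior is Normal; its mode equals its mean, the precision-weighted average.
Prior precision 1/σ₀² = 1/25 = 0.04; data precision n/σ² = 4/5 = 0.8.
μ̂ = (0.04·11 + 0.8·9.65) / (0.04 + 0.8) = 8.16/0.84 = 68/7 ≈ 9.7143.

μ̂_MAP = 9.7143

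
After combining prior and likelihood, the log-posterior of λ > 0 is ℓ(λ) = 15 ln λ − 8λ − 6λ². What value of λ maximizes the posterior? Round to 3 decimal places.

λ̂_MAP = 0.833

ℓ'(λ) = 15/λ − 8 − 12λ. Setting this to zero and multiplying by λ: 12λ² + 8λ − 15 = 0.
λ = (−8 + √(8² + 4·12·15)) / (2·12) = (−8 + √784) / 24 = (−8 + 28)/24 = 5/6.
ℓ''(λ) = −15/λ² − 12 < 0, confirming a maximum.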